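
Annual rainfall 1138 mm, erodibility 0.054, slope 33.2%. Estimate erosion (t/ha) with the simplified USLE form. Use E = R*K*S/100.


Formula: E = R * K * S / 100  (simplified USLE)
R * K = 1138 * 0.054 = 61.452
E = 61.452 * 33.2 / 100 = 20.4 t/ha

20.4


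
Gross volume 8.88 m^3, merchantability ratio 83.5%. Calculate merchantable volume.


Formula: MV = V_total * (merchantable_pct / 100)
Merchantable fraction = 83.5% / 100 = 0.835
MV = 8.88 m^3 * 0.835 = 7.415 m^3

7.415


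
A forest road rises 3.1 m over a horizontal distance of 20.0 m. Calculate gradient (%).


Formula: Gradient = rise / run * 100
Gradient = 3.1 / 20.0 * 100 = 15.5%

15.5


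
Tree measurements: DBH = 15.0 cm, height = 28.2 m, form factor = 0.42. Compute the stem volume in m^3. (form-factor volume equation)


Formula: V = pi * (DBH/200)^2 * H * ff
Radius = DBH/200 = 15.0/200 = 0.075 m
Radius^2 = 0.075^2 = 0.005625 m^2
V = pi * 0.005625 * 28.2 * 0.42
V = 0.209 m^3

0.209


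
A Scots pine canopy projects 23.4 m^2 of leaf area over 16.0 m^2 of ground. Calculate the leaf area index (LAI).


Formula: LAI = total leaf area / ground area  (dimensionless)
LAI = 23.4 m^2 / 16.0 m^2
LAI = 1.46

1.46


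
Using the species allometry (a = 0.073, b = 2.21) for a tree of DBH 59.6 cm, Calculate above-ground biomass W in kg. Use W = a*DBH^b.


Formula: W = a * DBH^b  (allometric power law)
DBH^b = 59.6^2.21 = 8380.969
W = 0.073 * 8380.969 = 611.8 kg

611.8


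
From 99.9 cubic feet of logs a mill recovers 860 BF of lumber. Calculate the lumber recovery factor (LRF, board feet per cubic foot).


Formula: LRF = Lumber Output (BF) / Log Input (ft^3)
LRF = 860 BF / 99.9 ft^3
LRF = 8.61 BF/ft^3

8.61


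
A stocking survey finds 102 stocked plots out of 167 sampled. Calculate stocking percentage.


Formula: Stocking % = stocked plots / total plots * 100
Stocking = 102 / 167 * 100
Stocking = 0.6108 * 100 = 61.1%

61.1


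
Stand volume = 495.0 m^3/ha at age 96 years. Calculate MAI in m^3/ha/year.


Formula: MAI = Total Volume / Stand Age
MAI = 495.0 m^3/ha / 96 years
MAI = 5.16 m^3/ha/year

5.16


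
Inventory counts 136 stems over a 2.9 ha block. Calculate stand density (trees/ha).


Formula: Stand Density = N_trees / Area_ha
Density = 136 trees / 2.9 ha
Density = 47 trees/ha

47


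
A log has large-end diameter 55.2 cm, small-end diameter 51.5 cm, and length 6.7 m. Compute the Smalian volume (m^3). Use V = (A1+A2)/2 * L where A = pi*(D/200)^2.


Smalian: V = (A1 + A2)/2 * L,  A = pi*(D/200)^2
A1 = pi*(55.2/200)^2 = 0.239314 m^2
A2 = pi*(51.5/200)^2 = 0.208307 m^2
V = (0.239314+0.208307)/2*6.7 = 1.4995 m^3

1.4995


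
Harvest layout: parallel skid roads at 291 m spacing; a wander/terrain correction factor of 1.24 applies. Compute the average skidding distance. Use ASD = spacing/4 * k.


Formula: ASD = (spacing / 4) * correction
Uncorrected distance = spacing / 4 = 291 / 4 = 72.75 m
ASD = 72.75 * 1.24 = 90 m

90


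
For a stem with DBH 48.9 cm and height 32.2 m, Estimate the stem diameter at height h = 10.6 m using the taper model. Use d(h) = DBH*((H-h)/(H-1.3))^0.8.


Taper: d(h) = DBH * ((H - h) / (H - 1.3))^0.8
Numerator = H - h = 32.2 - 10.6 = 21.6 m
Denominator = H - 1.3 = 32.2 - 1.3 = 30.9 m
Ratio = 21.6 / 30.9 = 0.69903
d = 48.9 * 0.69903^0.8 = 36.7 cm

36.7


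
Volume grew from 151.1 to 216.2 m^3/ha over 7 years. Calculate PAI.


Formula: PAI = (V_T2 - V_T1) / (T2 - T1)
Volume increment = 216.2 - 151.1 = 65.1 m^3/ha
PAI = 65.1 / 7 = 9.3 m^3/ha/year

9.3


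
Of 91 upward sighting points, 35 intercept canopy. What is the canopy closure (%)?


Formula: Canopy closure = covered points / total points * 100
Closure = 35 / 91 * 100
Closure = 0.3846 * 100 = 38.5%

38.5


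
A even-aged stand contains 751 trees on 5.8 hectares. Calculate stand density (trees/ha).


Formula: Stand Density = N_trees / Area_ha
Density = 751 trees / 5.8 ha
Density = 129 trees/ha

129


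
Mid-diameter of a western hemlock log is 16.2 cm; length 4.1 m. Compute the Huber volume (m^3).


Huber: V = Am * L,  Am = pi*(Dm/200)^2
Am = pi*(16.2/200)^2 = 0.020612 m^2
V = 0.020612*4.1 = 0.0845 m^3

0.0845


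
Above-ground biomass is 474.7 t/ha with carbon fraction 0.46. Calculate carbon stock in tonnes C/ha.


Formula: Carbon Stock = Biomass * Carbon Fraction
C = 474.7 t/ha * 0.46
C = 218.4 t C/ha

218.4


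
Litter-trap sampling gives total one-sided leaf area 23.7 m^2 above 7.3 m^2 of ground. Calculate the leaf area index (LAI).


Formula: LAI = total leaf area / ground area  (dimensionless)
LAI = 23.7 m^2 / 7.3 m^2
LAI = 3.25

3.25


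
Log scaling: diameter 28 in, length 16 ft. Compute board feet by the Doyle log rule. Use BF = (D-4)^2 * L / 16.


Doyle: BF = (D - 4)^2 * L / 16
Adjusted diameter = 28 - 4 = 24 in
(D-4)^2 = 24^2 = 576
BF = 576 * 16 / 16 = 576 BF

576


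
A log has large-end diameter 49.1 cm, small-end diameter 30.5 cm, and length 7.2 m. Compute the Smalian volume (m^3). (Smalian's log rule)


Smalian: V = (A1 + A2)/2 * L,  A = pi*(D/200)^2
A1 = pi*(49.1/200)^2 = 0.189345 m^2
A2 = pi*(30.5/200)^2 = 0.073062 m^2
V = (0.189345+0.073062)/2*7.2 = 0.9447 m^3

0.9447


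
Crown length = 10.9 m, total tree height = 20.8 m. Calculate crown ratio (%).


Formula: Crown Ratio = (Crown Length / Total Height) * 100
CR = (10.9 m / 20.8 m) * 100
CR = 0.524 * 100 = 52.4%

52.4


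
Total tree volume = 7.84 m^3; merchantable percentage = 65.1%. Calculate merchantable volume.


Formula: MV = V_total * (merchantable_pct / 100)
Merchantable fraction = 65.1% / 100 = 0.651
MV = 7.84 m^3 * 0.651 = 5.104 m^3

5.104


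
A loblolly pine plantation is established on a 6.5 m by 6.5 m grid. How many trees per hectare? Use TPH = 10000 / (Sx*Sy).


Formula: TPH = 10000 m^2/ha / (spacing_x * spacing_y)
Area per tree = 6.5 m * 6.5 m = 42.25 m^2
TPH = 10000 / 42.25 = 237 trees/ha

237


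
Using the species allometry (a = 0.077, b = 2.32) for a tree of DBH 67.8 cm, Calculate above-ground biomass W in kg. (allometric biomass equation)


Formula: W = a * DBH^b  (allometric power law)
DBH^b = 67.8^2.32 = 17719.5582
W = 0.077 * 17719.5582 = 1364.4 kg

1364.4


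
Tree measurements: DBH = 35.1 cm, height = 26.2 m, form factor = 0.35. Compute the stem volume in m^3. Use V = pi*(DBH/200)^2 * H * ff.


Formula: V = pi * (DBH/200)^2 * H * ff
Radius = DBH/200 = 35.1/200 = 0.1755 m
Radius^2 = 0.1755^2 = 0.03080025 m^2
V = pi * 0.03080025 * 26.2 * 0.35
V = 0.887 m^3

0.887


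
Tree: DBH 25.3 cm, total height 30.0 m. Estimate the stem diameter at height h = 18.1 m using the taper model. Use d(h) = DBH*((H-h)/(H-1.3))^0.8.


Taper: d(h) = DBH * ((H - h) / (H - 1.3))^0.8
Numerator = H - h = 30.0 - 18.1 = 11.9 m
Denominator = H - 1.3 = 30.0 - 1.3 = 28.7 m
Ratio = 11.9 / 28.7 = 0.41463
d = 25.3 * 0.41463^0.8 = 12.5 cm

12.5


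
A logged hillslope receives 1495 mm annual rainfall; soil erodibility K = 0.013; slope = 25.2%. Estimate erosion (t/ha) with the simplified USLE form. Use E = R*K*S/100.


Formula: E = R * K * S / 100  (simplified USLE)
R * K = 1495 * 0.013 = 19.435
E = 19.435 * 25.2 / 100 = 4.9 t/ha

4.9


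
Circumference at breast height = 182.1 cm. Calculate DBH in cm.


Formula: DBH = C / pi
DBH = 182.1 / pi
pi = 3.14159...
DBH = 58.0 cm

58.0


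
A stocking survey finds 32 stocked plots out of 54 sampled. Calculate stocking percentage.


Formula: Stocking % = stocked plots / total plots * 100
Stocking = 32 / 54 * 100
Stocking = 0.5926 * 100 = 59.3%

59.3


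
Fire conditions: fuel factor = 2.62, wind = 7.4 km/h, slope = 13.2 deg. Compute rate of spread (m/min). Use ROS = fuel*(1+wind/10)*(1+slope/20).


Formula: ROS = fuel * (1 + wind/10) * (1 + slope/20)
Wind factor = 1 + 7.4/10 = 1.74
Slope factor = 1 + 13.2/20 = 1.66
ROS = 2.62 * 1.74 * 1.66 = 7.57 m/min

7.57


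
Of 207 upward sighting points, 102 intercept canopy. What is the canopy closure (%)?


Formula: Canopy closure = covered points / total points * 100
Closure = 102 / 207 * 100
Closure = 0.4928 * 100 = 49.3%

49.3


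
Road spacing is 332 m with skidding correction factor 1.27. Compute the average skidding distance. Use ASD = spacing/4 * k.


Formula: ASD = (spacing / 4) * correction
Uncorrected distance = spacing / 4 = 332 / 4 = 83 m
ASD = 83 * 1.27 = 105 m

105


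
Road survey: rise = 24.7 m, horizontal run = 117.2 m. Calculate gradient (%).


Formula: Gradient = rise / run * 100
Gradient = 24.7 / 117.2 * 100 = 21.1%

21.1


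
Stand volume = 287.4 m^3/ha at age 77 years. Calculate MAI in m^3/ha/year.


Formula: MAI = Total Volume / Stand Age
MAI = 287.4 m^3/ha / 77 years
MAI = 3.73 m^3/ha/year

3.73


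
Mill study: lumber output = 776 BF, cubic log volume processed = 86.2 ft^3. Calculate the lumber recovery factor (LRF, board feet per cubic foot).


Formula: LRF = Lumber Output (BF) / Log Input (ft^3)
LRF = 776 BF / 86.2 ft^3
LRF = 9.0 BF/ft^3

9.0


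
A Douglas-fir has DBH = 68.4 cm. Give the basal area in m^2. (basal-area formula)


Formula: BA = pi * (DBH/2)^2 / 10000  (cm^2 to m^2)
Radius = DBH/2 = 68.4/2 = 34.2 cm
BA = pi * 34.2^2 / 10000
   = 3674.5324 cm^2 / 10000
   = 0.3675 m^2

0.3675


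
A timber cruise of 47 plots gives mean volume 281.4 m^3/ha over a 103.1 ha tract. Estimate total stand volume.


Formula: Total Volume = Mean Volume per ha * Total Area
Total Volume = 281.4 m^3/ha * 103.1 ha
Total Volume = 29012 m^3

29012


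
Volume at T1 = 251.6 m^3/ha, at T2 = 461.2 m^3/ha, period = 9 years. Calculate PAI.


Formula: PAI = (V_T2 - V_T1) / (T2 - T1)
Volume increment = 461.2 - 251.6 = 209.6 m^3/ha
PAI = 209.6 / 9 = 23.29 m^3/ha/year

23.29


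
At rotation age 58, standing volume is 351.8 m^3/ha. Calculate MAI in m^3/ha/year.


Formula: MAI = Total Volume / Stand Age
MAI = 351.8 m^3/ha / 58 years
MAI = 6.07 m^3/ha/year

6.07


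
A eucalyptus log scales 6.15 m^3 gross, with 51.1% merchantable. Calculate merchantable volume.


Formula: MV = V_total * (merchantable_pct / 100)
Merchantable fraction = 51.1% / 100 = 0.511
MV = 6.15 m^3 * 0.511 = 3.143 m^3

3.143


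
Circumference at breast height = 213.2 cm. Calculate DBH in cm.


Formula: DBH = C / pi
DBH = 213.2 / pi
pi = 3.14159...
DBH = 67.9 cm

67.9


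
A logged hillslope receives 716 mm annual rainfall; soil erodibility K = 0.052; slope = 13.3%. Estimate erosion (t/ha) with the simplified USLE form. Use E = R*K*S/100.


Formula: E = R * K * S / 100  (simplified USLE)
R * K = 716 * 0.052 = 37.232
E = 37.232 * 13.3 / 100 = 4.95 t/ha

4.95


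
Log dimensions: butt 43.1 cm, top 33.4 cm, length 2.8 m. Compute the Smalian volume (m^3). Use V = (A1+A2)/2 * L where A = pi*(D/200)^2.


Smalian: V = (A1 + A2)/2 * L,  A = pi*(D/200)^2
A1 = pi*(43.1/200)^2 = 0.145896 m^2
A2 = pi*(33.4/200)^2 = 0.087616 m^2
V = (0.145896+0.087616)/2*2.8 = 0.3269 m^3

0.3269


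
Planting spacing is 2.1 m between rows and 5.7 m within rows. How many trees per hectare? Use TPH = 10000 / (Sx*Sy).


Formula: TPH = 10000 m^2/ha / (spacing_x * spacing_y)
Area per tree = 2.1 m * 5.7 m = 11.97 m^2
TPH = 10000 / 11.97 = 835 trees/ha

835


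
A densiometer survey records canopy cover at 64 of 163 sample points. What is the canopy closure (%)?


Formula: Canopy closure = covered points / total points * 100
Closure = 64 / 163 * 100
Closure = 0.3926 * 100 = 39.3%

39.3


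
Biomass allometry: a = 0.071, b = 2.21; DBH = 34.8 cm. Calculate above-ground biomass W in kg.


Formula: W = a * DBH^b  (allometric power law)
DBH^b = 34.8^2.21 = 2552.0556
W = 0.071 * 2552.0556 = 181.2 kg

181.2


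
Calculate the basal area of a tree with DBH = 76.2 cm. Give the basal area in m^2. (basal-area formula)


Formula: BA = pi * (DBH/2)^2 / 10000  (cm^2 to m^2)
Radius = DBH/2 = 76.2/2 = 38.1 cm
BA = pi * 38.1^2 / 10000
   = 4560.3673 cm^2 / 10000
   = 0.456 m^2

0.456


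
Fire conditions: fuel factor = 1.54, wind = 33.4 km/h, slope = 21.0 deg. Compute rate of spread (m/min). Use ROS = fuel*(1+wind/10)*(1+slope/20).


Formula: ROS = fuel * (1 + wind/10) * (1 + slope/20)
Wind factor = 1 + 33.4/10 = 4.34
Slope factor = 1 + 21.0/20 = 2.05
ROS = 1.54 * 4.34 * 2.05 = 13.7 m/min

13.7


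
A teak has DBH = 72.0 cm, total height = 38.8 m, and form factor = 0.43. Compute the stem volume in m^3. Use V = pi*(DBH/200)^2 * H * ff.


Formula: V = pi * (DBH/200)^2 * H * ff
Radius = DBH/200 = 72.0/200 = 0.36 m
Radius^2 = 0.36^2 = 0.1296 m^2
V = pi * 0.1296 * 38.8 * 0.43
V = 6.793 m^3

6.793


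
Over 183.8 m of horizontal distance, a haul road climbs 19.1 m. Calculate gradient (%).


Formula: Gradient = rise / run * 100
Gradient = 19.1 / 183.8 * 100 = 10.4%

10.4


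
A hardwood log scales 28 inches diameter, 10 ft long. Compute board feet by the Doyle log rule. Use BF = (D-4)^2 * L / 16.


Doyle: BF = (D - 4)^2 * L / 16
Adjusted diameter = 28 - 4 = 24 in
(D-4)^2 = 24^2 = 576
BF = 576 * 10 / 16 = 360 BF

360


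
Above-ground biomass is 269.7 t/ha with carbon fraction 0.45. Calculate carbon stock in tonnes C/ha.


Formula: Carbon Stock = Biomass * Carbon Fraction
C = 269.7 t/ha * 0.45
C = 121.4 t C/ha

121.4


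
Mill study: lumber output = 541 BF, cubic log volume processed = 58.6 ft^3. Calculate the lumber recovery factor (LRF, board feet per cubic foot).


Formula: LRF = Lumber Output (BF) / Log Input (ft^3)
LRF = 541 BF / 58.6 ft^3
LRF = 9.23 BF/ft^3

9.23


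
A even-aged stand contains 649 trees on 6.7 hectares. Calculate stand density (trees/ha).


Formula: Stand Density = N_trees / Area_ha
Density = 649 trees / 6.7 ha
Density = 97 trees/ha

97


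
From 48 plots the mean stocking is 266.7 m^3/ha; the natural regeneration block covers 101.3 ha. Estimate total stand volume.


Formula: Total Volume = Mean Volume per ha * Total Area
Total Volume = 266.7 m^3/ha * 101.3 ha
Total Volume = 27017 m^3

27017


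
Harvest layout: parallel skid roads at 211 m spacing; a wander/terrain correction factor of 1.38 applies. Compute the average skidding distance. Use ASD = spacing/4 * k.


Formula: ASD = (spacing / 4) * correction
Uncorrected distance = spacing / 4 = 211 / 4 = 52.75 m
ASD = 52.75 * 1.38 = 73 m

73


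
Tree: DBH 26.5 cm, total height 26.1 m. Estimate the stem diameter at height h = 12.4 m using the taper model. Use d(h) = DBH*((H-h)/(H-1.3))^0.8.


Taper: d(h) = DBH * ((H - h) / (H - 1.3))^0.8
Numerator = H - h = 26.1 - 12.4 = 13.7 m
Denominator = H - 1.3 = 26.1 - 1.3 = 24.8 m
Ratio = 13.7 / 24.8 = 0.55242
d = 26.5 * 0.55242^0.8 = 16.5 cm

16.5


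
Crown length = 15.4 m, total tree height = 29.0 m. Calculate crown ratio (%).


Formula: Crown Ratio = (Crown Length / Total Height) * 100
CR = (15.4 m / 29.0 m) * 100
CR = 0.531 * 100 = 53.1%

53.1


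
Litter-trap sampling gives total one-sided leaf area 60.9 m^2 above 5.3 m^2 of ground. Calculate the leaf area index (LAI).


Formula: LAI = total leaf area / ground area  (dimensionless)
LAI = 60.9 m^2 / 5.3 m^2
LAI = 11.49

11.49


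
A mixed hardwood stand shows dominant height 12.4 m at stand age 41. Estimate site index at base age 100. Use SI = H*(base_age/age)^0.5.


Formula: SI = H_dom * (base_age / age)^0.5
Age ratio = 100 / 41 = 2.43902
sqrt(age_ratio) = 1.56174
SI = 12.4 * 1.56174 = 19.4 m

19.4


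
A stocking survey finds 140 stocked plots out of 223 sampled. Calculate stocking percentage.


Formula: Stocking % = stocked plots / total plots * 100
Stocking = 140 / 223 * 100
Stocking = 0.6278 * 100 = 62.8%

62.8


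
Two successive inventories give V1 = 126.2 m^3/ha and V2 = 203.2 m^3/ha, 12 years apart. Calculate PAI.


Formula: PAI = (V_T2 - V_T1) / (T2 - T1)
Volume increment = 203.2 - 126.2 = 77.0 m^3/ha
PAI = 77.0 / 12 = 6.42 m^3/ha/year

6.42


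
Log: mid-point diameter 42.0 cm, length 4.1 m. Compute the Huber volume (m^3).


Huber: V = Am * L,  Am = pi*(Dm/200)^2
Am = pi*(42.0/200)^2 = 0.138544 m^2
V = 0.138544*4.1 = 0.568 m^3

0.568


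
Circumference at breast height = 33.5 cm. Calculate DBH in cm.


Formula: DBH = C / pi
DBH = 33.5 / pi
pi = 3.14159...
DBH = 10.7 cm

10.7


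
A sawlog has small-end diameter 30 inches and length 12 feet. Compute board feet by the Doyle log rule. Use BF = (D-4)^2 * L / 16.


Doyle: BF = (D - 4)^2 * L / 16
Adjusted diameter = 30 - 4 = 26 in
(D-4)^2 = 26^2 = 676
BF = 676 * 12 / 16 = 507 BF

507


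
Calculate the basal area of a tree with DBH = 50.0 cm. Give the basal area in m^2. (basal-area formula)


Formula: BA = pi * (DBH/2)^2 / 10000  (cm^2 to m^2)
Radius = DBH/2 = 50.0/2 = 25.0 cm
BA = pi * 25.0^2 / 10000
   = 1963.4954 cm^2 / 10000
   = 0.1963 m^2

0.1963


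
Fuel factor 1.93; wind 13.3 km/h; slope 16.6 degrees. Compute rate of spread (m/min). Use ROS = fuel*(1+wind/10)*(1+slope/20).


Formula: ROS = fuel * (1 + wind/10) * (1 + slope/20)
Wind factor = 1 + 13.3/10 = 2.33
Slope factor = 1 + 16.6/20 = 1.83
ROS = 1.93 * 2.33 * 1.83 = 8.23 m/min

8.23


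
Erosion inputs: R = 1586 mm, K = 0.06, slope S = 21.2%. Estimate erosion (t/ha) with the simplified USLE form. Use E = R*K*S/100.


Formula: E = R * K * S / 100  (simplified USLE)
R * K = 1586 * 0.06 = 95.16
E = 95.16 * 21.2 / 100 = 20.17 t/ha

20.17


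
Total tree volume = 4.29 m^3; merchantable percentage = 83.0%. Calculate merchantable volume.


Formula: MV = V_total * (merchantable_pct / 100)
Merchantable fraction = 83.0% / 100 = 0.83
MV = 4.29 m^3 * 0.83 = 3.561 m^3

3.561


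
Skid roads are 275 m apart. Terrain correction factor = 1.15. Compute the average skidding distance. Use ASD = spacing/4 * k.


Formula: ASD = (spacing / 4) * correction
Uncorrected distance = spacing / 4 = 275 / 4 = 68.75 m
ASD = 68.75 * 1.15 = 79 m

79


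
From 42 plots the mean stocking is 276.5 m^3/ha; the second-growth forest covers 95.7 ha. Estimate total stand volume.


Formula: Total Volume = Mean Volume per ha * Total Area
Total Volume = 276.5 m^3/ha * 95.7 ha
Total Volume = 26461 m^3

26461


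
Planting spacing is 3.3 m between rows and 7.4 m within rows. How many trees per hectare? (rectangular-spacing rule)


Formula: TPH = 10000 m^2/ha / (spacing_x * spacing_y)
Area per tree = 3.3 m * 7.4 m = 24.42 m^2
TPH = 10000 / 24.42 = 410 trees/ha

410


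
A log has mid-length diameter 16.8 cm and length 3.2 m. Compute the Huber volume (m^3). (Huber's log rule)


Huber: V = Am * L,  Am = pi*(Dm/200)^2
Am = pi*(16.8/200)^2 = 0.022167 m^2
V = 0.022167*3.2 = 0.0709 m^3

0.0709


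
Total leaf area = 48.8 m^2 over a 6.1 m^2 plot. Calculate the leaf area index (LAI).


Formula: LAI = total leaf area / ground area  (dimensionless)
LAI = 48.8 m^2 / 6.1 m^2
LAI = 8.0

8.0


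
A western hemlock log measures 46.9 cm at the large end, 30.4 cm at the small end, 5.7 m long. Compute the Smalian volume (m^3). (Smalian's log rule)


Smalian: V = (A1 + A2)/2 * L,  A = pi*(D/200)^2
A1 = pi*(46.9/200)^2 = 0.172757 m^2
A2 = pi*(30.4/200)^2 = 0.072583 m^2
V = (0.172757+0.072583)/2*5.7 = 0.6992 m^3

0.6992


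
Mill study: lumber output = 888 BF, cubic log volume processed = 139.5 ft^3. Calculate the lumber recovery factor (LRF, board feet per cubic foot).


Formula: LRF = Lumber Output (BF) / Log Input (ft^3)
LRF = 888 BF / 139.5 ft^3
LRF = 6.37 BF/ft^3

6.37


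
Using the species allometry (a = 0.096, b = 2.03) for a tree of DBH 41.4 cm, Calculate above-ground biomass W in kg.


Formula: W = a * DBH^b  (allometric power law)
DBH^b = 41.4^2.03 = 1916.5082
W = 0.096 * 1916.5082 = 184.0 kg

184.0


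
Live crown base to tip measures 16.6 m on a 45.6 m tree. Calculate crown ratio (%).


Formula: Crown Ratio = (Crown Length / Total Height) * 100
CR = (16.6 m / 45.6 m) * 100
CR = 0.364 * 100 = 36.4%

36.4


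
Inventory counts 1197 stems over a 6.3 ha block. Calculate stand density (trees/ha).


Formula: Stand Density = N_trees / Area_ha
Density = 1197 trees / 6.3 ha
Density = 190 trees/ha

190


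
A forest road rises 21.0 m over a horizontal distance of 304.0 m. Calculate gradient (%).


Formula: Gradient = rise / run * 100
Gradient = 21.0 / 304.0 * 100 = 6.9%

6.9


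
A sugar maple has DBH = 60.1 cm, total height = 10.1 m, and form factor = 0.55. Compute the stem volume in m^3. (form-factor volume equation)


Formula: V = pi * (DBH/200)^2 * H * ff
Radius = DBH/200 = 60.1/200 = 0.3005 m
Radius^2 = 0.3005^2 = 0.09030025 m^2
V = pi * 0.09030025 * 10.1 * 0.55
V = 1.576 m^3

1.576


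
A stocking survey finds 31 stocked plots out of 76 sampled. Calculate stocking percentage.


Formula: Stocking % = stocked plots / total plots * 100
Stocking = 31 / 76 * 100
Stocking = 0.4079 * 100 = 40.8%

40.8


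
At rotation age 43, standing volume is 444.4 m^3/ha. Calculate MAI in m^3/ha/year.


Formula: MAI = Total Volume / Stand Age
MAI = 444.4 m^3/ha / 43 years
MAI = 10.33 m^3/ha/year

10.33


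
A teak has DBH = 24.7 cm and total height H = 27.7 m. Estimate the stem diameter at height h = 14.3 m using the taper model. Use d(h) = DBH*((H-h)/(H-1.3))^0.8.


Taper: d(h) = DBH * ((H - h) / (H - 1.3))^0.8
Numerator = H - h = 27.7 - 14.3 = 13.4 m
Denominator = H - 1.3 = 27.7 - 1.3 = 26.4 m
Ratio = 13.4 / 26.4 = 0.50758
d = 24.7 * 0.50758^0.8 = 14.4 cm

14.4


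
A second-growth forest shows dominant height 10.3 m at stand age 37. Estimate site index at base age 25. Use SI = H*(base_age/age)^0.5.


Formula: SI = H_dom * (base_age / age)^0.5
Age ratio = 25 / 37 = 0.67568
sqrt(age_ratio) = 0.82199
SI = 10.3 * 0.82199 = 8.5 m

8.5


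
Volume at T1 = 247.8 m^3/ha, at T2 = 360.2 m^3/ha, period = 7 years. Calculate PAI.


Formula: PAI = (V_T2 - V_T1) / (T2 - T1)
Volume increment = 360.2 - 247.8 = 112.4 m^3/ha
PAI = 112.4 / 7 = 16.06 m^3/ha/year

16.06


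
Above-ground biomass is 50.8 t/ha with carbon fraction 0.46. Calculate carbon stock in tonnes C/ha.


Formula: Carbon Stock = Biomass * Carbon Fraction
C = 50.8 t/ha * 0.46
C = 23.4 t C/ha

23.4


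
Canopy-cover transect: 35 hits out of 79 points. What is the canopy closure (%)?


Formula: Canopy closure = covered points / total points * 100
Closure = 35 / 79 * 100
Closure = 0.443 * 100 = 44.3%

44.3


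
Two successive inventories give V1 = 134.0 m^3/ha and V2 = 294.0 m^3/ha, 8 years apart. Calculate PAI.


Formula: PAI = (V_T2 - V_T1) / (T2 - T1)
Volume increment = 294.0 - 134.0 = 160.0 m^3/ha
PAI = 160.0 / 8 = 20.0 m^3/ha/year

20.0


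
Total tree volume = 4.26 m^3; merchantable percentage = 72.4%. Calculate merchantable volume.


Formula: MV = V_total * (merchantable_pct / 100)
Merchantable fraction = 72.4% / 100 = 0.724
MV = 4.26 m^3 * 0.724 = 3.084 m^3

3.084


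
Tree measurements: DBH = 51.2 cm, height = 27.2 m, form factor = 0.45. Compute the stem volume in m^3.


Formula: V = pi * (DBH/200)^2 * H * ff
Radius = DBH/200 = 51.2/200 = 0.256 m
Radius^2 = 0.256^2 = 0.065536 m^2
V = pi * 0.065536 * 27.2 * 0.45
V = 2.52 m^3

2.52


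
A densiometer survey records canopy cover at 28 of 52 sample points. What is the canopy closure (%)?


Formula: Canopy closure = covered points / total points * 100
Closure = 28 / 52 * 100
Closure = 0.5385 * 100 = 53.8%

53.8


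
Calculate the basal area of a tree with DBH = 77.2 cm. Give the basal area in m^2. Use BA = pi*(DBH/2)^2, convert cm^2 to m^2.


Formula: BA = pi * (DBH/2)^2 / 10000  (cm^2 to m^2)
Radius = DBH/2 = 77.2/2 = 38.6 cm
BA = pi * 38.6^2 / 10000
   = 4680.8474 cm^2 / 10000
   = 0.4681 m^2

0.4681


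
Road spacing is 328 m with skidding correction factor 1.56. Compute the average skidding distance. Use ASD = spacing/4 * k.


Formula: ASD = (spacing / 4) * correction
Uncorrected distance = spacing / 4 = 328 / 4 = 82 m
ASD = 82 * 1.56 = 128 m

128


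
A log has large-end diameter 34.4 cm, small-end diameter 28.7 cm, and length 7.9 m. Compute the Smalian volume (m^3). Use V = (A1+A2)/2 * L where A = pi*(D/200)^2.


Smalian: V = (A1 + A2)/2 * L,  A = pi*(D/200)^2
A1 = pi*(34.4/200)^2 = 0.092941 m^2
A2 = pi*(28.7/200)^2 = 0.064692 m^2
V = (0.092941+0.064692)/2*7.9 = 0.6227 m^3

0.6227


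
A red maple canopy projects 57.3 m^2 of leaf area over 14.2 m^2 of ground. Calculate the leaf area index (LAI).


Formula: LAI = total leaf area / ground area  (dimensionless)
LAI = 57.3 m^2 / 14.2 m^2
LAI = 4.04

4.04


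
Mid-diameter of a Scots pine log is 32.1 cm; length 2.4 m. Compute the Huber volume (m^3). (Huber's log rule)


Huber: V = Am * L,  Am = pi*(Dm/200)^2
Am = pi*(32.1/200)^2 = 0.080928 m^2
V = 0.080928*2.4 = 0.1942 m^3

0.1942


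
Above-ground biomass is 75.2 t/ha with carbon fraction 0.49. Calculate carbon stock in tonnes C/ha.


Formula: Carbon Stock = Biomass * Carbon Fraction
C = 75.2 t/ha * 0.49
C = 36.8 t C/ha

36.8


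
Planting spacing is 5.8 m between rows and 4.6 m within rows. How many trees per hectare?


Formula: TPH = 10000 m^2/ha / (spacing_x * spacing_y)
Area per tree = 5.8 m * 4.6 m = 26.68 m^2
TPH = 10000 / 26.68 = 375 trees/ha

375


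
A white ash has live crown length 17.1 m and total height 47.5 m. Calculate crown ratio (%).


Formula: Crown Ratio = (Crown Length / Total Height) * 100
CR = (17.1 m / 47.5 m) * 100
CR = 0.36 * 100 = 36.0%

36.0


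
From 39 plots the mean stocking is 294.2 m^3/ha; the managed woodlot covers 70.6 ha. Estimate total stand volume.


Formula: Total Volume = Mean Volume per ha * Total Area
Total Volume = 294.2 m^3/ha * 70.6 ha
Total Volume = 20771 m^3

20771


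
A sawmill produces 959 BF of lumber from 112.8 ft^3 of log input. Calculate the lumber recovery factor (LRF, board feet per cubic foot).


Formula: LRF = Lumber Output (BF) / Log Input (ft^3)
LRF = 959 BF / 112.8 ft^3
LRF = 8.5 BF/ft^3

8.5


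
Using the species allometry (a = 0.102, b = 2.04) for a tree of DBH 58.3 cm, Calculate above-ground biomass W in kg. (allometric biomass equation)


Formula: W = a * DBH^b  (allometric power law)
DBH^b = 58.3^2.04 = 3999.1146
W = 0.102 * 3999.1146 = 407.9 kg

407.9


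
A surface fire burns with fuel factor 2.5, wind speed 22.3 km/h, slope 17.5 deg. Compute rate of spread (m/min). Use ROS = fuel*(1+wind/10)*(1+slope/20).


Formula: ROS = fuel * (1 + wind/10) * (1 + slope/20)
Wind factor = 1 + 22.3/10 = 3.23
Slope factor = 1 + 17.5/20 = 1.875
ROS = 2.5 * 3.23 * 1.875 = 15.14 m/min

15.14


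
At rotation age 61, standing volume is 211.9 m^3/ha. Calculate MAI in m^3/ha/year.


Formula: MAI = Total Volume / Stand Age
MAI = 211.9 m^3/ha / 61 years
MAI = 3.47 m^3/ha/year

3.47


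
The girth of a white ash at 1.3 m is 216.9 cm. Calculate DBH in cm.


Formula: DBH = C / pi
DBH = 216.9 / pi
pi = 3.14159...
DBH = 69.0 cm

69.0


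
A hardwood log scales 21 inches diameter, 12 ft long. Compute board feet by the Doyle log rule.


Doyle: BF = (D - 4)^2 * L / 16
Adjusted diameter = 21 - 4 = 17 in
(D-4)^2 = 17^2 = 289
BF = 289 * 12 / 16 = 217 BF

217


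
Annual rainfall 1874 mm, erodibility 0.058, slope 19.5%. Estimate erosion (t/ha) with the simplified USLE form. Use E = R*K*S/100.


Formula: E = R * K * S / 100  (simplified USLE)
R * K = 1874 * 0.058 = 108.692
E = 108.692 * 19.5 / 100 = 21.19 t/ha

21.19


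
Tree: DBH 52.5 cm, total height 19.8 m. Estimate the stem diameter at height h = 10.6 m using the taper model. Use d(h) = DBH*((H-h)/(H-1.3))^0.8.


Taper: d(h) = DBH * ((H - h) / (H - 1.3))^0.8
Numerator = H - h = 19.8 - 10.6 = 9.2 m
Denominator = H - 1.3 = 19.8 - 1.3 = 18.5 m
Ratio = 9.2 / 18.5 = 0.4973
d = 52.5 * 0.4973^0.8 = 30.0 cm

30.0


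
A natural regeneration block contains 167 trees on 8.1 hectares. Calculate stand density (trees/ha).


Formula: Stand Density = N_trees / Area_ha
Density = 167 trees / 8.1 ha
Density = 21 trees/ha

21


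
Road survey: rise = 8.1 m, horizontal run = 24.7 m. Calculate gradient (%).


Formula: Gradient = rise / run * 100
Gradient = 8.1 / 24.7 * 100 = 32.8%

32.8


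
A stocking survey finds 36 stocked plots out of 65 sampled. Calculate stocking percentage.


Formula: Stocking % = stocked plots / total plots * 100
Stocking = 36 / 65 * 100
Stocking = 0.5538 * 100 = 55.4%

55.4


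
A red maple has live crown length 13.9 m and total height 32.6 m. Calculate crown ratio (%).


Formula: Crown Ratio = (Crown Length / Total Height) * 100
CR = (13.9 m / 32.6 m) * 100
CR = 0.4264 * 100 = 42.6%

42.6


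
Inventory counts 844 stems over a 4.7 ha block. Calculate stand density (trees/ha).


Formula: Stand Density = N_trees / Area_ha
Density = 844 trees / 4.7 ha
Density = 180 trees/ha

180


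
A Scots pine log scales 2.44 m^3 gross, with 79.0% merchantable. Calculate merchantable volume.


Formula: MV = V_total * (merchantable_pct / 100)
Merchantable fraction = 79.0% / 100 = 0.79
MV = 2.44 m^3 * 0.79 = 1.928 m^3

1.928


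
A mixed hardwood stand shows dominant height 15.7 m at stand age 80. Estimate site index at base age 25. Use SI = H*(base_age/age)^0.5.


Formula: SI = H_dom * (base_age / age)^0.5
Age ratio = 25 / 80 = 0.3125
sqrt(age_ratio) = 0.55902
SI = 15.7 * 0.55902 = 8.8 m

8.8


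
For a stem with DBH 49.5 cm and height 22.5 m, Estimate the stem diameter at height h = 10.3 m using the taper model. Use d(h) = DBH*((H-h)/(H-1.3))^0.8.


Taper: d(h) = DBH * ((H - h) / (H - 1.3))^0.8
Numerator = H - h = 22.5 - 10.3 = 12.2 m
Denominator = H - 1.3 = 22.5 - 1.3 = 21.2 m
Ratio = 12.2 / 21.2 = 0.57547
d = 49.5 * 0.57547^0.8 = 31.8 cm

31.8


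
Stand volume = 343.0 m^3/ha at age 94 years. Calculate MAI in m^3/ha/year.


Formula: MAI = Total Volume / Stand Age
MAI = 343.0 m^3/ha / 94 years
MAI = 3.65 m^3/ha/year

3.65


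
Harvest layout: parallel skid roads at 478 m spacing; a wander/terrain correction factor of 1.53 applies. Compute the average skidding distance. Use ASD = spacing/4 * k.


Formula: ASD = (spacing / 4) * correction
Uncorrected distance = spacing / 4 = 478 / 4 = 119.5 m
ASD = 119.5 * 1.53 = 183 m

183


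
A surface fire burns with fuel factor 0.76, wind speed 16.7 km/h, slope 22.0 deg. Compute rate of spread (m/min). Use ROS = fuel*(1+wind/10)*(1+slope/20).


Formula: ROS = fuel * (1 + wind/10) * (1 + slope/20)
Wind factor = 1 + 16.7/10 = 2.67
Slope factor = 1 + 22.0/20 = 2.1
ROS = 0.76 * 2.67 * 2.1 = 4.26 m/min

4.26


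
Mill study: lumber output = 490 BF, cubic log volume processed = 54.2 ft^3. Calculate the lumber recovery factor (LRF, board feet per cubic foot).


Formula: LRF = Lumber Output (BF) / Log Input (ft^3)
LRF = 490 BF / 54.2 ft^3
LRF = 9.04 BF/ft^3

9.04


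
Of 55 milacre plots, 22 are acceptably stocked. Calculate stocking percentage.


Formula: Stocking % = stocked plots / total plots * 100
Stocking = 22 / 55 * 100
Stocking = 0.4 * 100 = 40.0%

40.0


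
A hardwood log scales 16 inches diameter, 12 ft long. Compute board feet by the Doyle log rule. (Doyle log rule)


Doyle: BF = (D - 4)^2 * L / 16
Adjusted diameter = 16 - 4 = 12 in
(D-4)^2 = 12^2 = 144
BF = 144 * 12 / 16 = 108 BF

108


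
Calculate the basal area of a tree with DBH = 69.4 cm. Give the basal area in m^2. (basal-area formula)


Formula: BA = pi * (DBH/2)^2 / 10000  (cm^2 to m^2)
Radius = DBH/2 = 69.4/2 = 34.7 cm
BA = pi * 34.7^2 / 10000
   = 3782.7603 cm^2 / 10000
   = 0.3783 m^2

0.3783


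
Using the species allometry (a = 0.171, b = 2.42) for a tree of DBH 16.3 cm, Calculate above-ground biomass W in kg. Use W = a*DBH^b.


Formula: W = a * DBH^b  (allometric power law)
DBH^b = 16.3^2.42 = 858.0133
W = 0.171 * 858.0133 = 146.7 kg

146.7


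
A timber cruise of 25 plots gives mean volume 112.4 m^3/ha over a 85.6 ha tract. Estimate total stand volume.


Formula: Total Volume = Mean Volume per ha * Total Area
Total Volume = 112.4 m^3/ha * 85.6 ha
Total Volume = 9621 m^3

9621


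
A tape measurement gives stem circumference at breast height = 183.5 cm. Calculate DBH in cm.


Formula: DBH = C / pi
DBH = 183.5 / pi
pi = 3.14159...
DBH = 58.4 cm

58.4


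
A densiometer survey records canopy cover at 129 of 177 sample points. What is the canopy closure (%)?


Formula: Canopy closure = covered points / total points * 100
Closure = 129 / 177 * 100
Closure = 0.7288 * 100 = 72.9%

72.9


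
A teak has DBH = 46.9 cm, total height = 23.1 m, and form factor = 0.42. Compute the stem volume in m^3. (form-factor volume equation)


Formula: V = pi * (DBH/200)^2 * H * ff
Radius = DBH/200 = 46.9/200 = 0.2345 m
Radius^2 = 0.2345^2 = 0.05499025 m^2
V = pi * 0.05499025 * 23.1 * 0.42
V = 1.676 m^3

1.676


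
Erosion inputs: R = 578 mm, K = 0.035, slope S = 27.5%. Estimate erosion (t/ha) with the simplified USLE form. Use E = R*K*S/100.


Formula: E = R * K * S / 100  (simplified USLE)
R * K = 578 * 0.035 = 20.23
E = 20.23 * 27.5 / 100 = 5.56 t/ha

5.56


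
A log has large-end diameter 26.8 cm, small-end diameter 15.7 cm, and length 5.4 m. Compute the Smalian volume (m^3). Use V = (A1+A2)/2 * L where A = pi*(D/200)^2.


Smalian: V = (A1 + A2)/2 * L,  A = pi*(D/200)^2
A1 = pi*(26.8/200)^2 = 0.05641 m^2
A2 = pi*(15.7/200)^2 = 0.019359 m^2
V = (0.05641+0.019359)/2*5.4 = 0.2046 m^3

0.2046


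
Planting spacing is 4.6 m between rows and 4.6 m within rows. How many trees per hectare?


Formula: TPH = 10000 m^2/ha / (spacing_x * spacing_y)
Area per tree = 4.6 m * 4.6 m = 21.16 m^2
TPH = 10000 / 21.16 = 473 trees/ha

473


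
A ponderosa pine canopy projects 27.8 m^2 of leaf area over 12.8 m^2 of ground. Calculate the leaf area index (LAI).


Formula: LAI = total leaf area / ground area  (dimensionless)
LAI = 27.8 m^2 / 12.8 m^2
LAI = 2.17

2.17


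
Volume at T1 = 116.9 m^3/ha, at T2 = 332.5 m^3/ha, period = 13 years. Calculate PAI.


Formula: PAI = (V_T2 - V_T1) / (T2 - T1)
Volume increment = 332.5 - 116.9 = 215.6 m^3/ha
PAI = 215.6 / 13 = 16.58 m^3/ha/year

16.58


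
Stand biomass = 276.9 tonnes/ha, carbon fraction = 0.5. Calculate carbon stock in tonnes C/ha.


Formula: Carbon Stock = Biomass * Carbon Fraction
C = 276.9 t/ha * 0.5
C = 138.5 t C/ha

138.5


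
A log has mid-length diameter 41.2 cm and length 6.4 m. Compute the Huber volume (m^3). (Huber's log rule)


Huber: V = Am * L,  Am = pi*(Dm/200)^2
Am = pi*(41.2/200)^2 = 0.133317 m^2
V = 0.133317*6.4 = 0.8532 m^3

0.8532


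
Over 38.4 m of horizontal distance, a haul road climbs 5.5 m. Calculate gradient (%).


Formula: Gradient = rise / run * 100
Gradient = 5.5 / 38.4 * 100 = 14.3%

14.3


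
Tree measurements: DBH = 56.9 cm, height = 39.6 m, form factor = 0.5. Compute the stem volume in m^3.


Formula: V = pi * (DBH/200)^2 * H * ff
Radius = DBH/200 = 56.9/200 = 0.2845 m
Radius^2 = 0.2845^2 = 0.08094025 m^2
V = pi * 0.08094025 * 39.6 * 0.5
V = 5.035 m^3

5.035


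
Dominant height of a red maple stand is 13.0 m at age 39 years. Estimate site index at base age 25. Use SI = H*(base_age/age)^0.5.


Formula: SI = H_dom * (base_age / age)^0.5
Age ratio = 25 / 39 = 0.64103
sqrt(age_ratio) = 0.80064
SI = 13.0 * 0.80064 = 10.4 m

10.4


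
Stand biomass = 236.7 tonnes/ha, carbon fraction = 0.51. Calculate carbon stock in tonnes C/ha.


Formula: Carbon Stock = Biomass * Carbon Fraction
C = 236.7 t/ha * 0.51
C = 120.7 t C/ha

120.7


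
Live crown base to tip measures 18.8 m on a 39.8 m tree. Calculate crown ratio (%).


Formula: Crown Ratio = (Crown Length / Total Height) * 100
CR = (18.8 m / 39.8 m) * 100
CR = 0.4724 * 100 = 47.2%

47.2


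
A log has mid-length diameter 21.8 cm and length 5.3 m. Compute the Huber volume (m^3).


Huber: V = Am * L,  Am = pi*(Dm/200)^2
Am = pi*(21.8/200)^2 = 0.037325 m^2
V = 0.037325*5.3 = 0.1978 m^3

0.1978


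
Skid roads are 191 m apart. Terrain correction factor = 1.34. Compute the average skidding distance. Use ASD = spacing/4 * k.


Formula: ASD = (spacing / 4) * correction
Uncorrected distance = spacing / 4 = 191 / 4 = 47.75 m
ASD = 47.75 * 1.34 = 64 m

64


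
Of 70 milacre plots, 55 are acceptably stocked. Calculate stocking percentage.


Formula: Stocking % = stocked plots / total plots * 100
Stocking = 55 / 70 * 100
Stocking = 0.7857 * 100 = 78.6%

78.6


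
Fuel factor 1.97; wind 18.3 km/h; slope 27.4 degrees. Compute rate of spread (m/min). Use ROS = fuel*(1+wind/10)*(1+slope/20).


Formula: ROS = fuel * (1 + wind/10) * (1 + slope/20)
Wind factor = 1 + 18.3/10 = 2.83
Slope factor = 1 + 27.4/20 = 2.37
ROS = 1.97 * 2.83 * 2.37 = 13.21 m/min

13.21


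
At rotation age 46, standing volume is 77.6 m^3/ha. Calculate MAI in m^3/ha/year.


Formula: MAI = Total Volume / Stand Age
MAI = 77.6 m^3/ha / 46 years
MAI = 1.69 m^3/ha/year

1.69


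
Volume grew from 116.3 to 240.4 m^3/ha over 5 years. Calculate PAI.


Formula: PAI = (V_T2 - V_T1) / (T2 - T1)
Volume increment = 240.4 - 116.3 = 124.1 m^3/ha
PAI = 124.1 / 5 = 24.82 m^3/ha/year

24.82


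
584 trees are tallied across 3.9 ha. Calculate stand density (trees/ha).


Formula: Stand Density = N_trees / Area_ha
Density = 584 trees / 3.9 ha
Density = 150 trees/ha

150


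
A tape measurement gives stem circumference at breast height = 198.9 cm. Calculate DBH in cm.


Formula: DBH = C / pi
DBH = 198.9 / pi
pi = 3.14159...
DBH = 63.3 cm

63.3


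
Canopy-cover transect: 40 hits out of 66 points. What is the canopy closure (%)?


Formula: Canopy closure = covered points / total points * 100
Closure = 40 / 66 * 100
Closure = 0.6061 * 100 = 60.6%

60.6


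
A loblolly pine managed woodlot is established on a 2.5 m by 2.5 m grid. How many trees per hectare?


Formula: TPH = 10000 m^2/ha / (spacing_x * spacing_y)
Area per tree = 2.5 m * 2.5 m = 6.25 m^2
TPH = 10000 / 6.25 = 1600 trees/ha

1600


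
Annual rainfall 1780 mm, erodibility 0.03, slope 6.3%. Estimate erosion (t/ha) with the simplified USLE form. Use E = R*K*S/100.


Formula: E = R * K * S / 100  (simplified USLE)
R * K = 1780 * 0.03 = 53.4
E = 53.4 * 6.3 / 100 = 3.36 t/ha

3.36


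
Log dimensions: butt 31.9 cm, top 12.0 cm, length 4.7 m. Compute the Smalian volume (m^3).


Smalian: V = (A1 + A2)/2 * L,  A = pi*(D/200)^2
A1 = pi*(31.9/200)^2 = 0.079923 m^2
A2 = pi*(12.0/200)^2 = 0.01131 m^2
V = (0.079923+0.01131)/2*4.7 = 0.2144 m^3

0.2144


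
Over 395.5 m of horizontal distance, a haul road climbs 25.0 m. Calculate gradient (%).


Formula: Gradient = rise / run * 100
Gradient = 25.0 / 395.5 * 100 = 6.3%

6.3


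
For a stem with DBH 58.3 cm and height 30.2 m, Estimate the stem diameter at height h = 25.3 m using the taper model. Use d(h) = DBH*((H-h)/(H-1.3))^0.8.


Taper: d(h) = DBH * ((H - h) / (H - 1.3))^0.8
Numerator = H - h = 30.2 - 25.3 = 4.9 m
Denominator = H - 1.3 = 30.2 - 1.3 = 28.9 m
Ratio = 4.9 / 28.9 = 0.16955
d = 58.3 * 0.16955^0.8 = 14.1 cm

14.1


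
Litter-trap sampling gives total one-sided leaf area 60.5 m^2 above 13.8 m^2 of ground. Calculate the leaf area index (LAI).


Formula: LAI = total leaf area / ground area  (dimensionless)
LAI = 60.5 m^2 / 13.8 m^2
LAI = 4.38

4.38


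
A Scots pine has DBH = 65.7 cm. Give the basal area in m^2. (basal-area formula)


Formula: BA = pi * (DBH/2)^2 / 10000  (cm^2 to m^2)
Radius = DBH/2 = 65.7/2 = 32.85 cm
BA = pi * 32.85^2 / 10000
   = 3390.1633 cm^2 / 10000
   = 0.339 m^2

0.339


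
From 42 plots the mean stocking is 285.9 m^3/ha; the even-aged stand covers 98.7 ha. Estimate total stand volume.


Formula: Total Volume = Mean Volume per ha * Total Area
Total Volume = 285.9 m^3/ha * 98.7 ha
Total Volume = 28218 m^3

28218


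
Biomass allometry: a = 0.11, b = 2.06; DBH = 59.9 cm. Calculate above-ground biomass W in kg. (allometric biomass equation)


Formula: W = a * DBH^b  (allometric power law)
DBH^b = 59.9^2.06 = 4586.6886
W = 0.11 * 4586.6886 = 504.5 kg

504.5
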